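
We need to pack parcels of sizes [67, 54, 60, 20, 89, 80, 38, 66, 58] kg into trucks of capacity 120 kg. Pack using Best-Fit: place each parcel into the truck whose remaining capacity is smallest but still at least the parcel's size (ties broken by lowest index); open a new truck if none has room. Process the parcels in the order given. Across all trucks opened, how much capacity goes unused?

67 kg → truck 1 (remaining 53 kg)
54 kg → truck 2 (remaining 66 kg)
60 kg → truck 2 (remaining 6 kg)
20 kg → truck 1 (remaining 33 kg)
89 kg → truck 3 (remaining 31 kg)
80 kg → truck 4 (remaining 40 kg)
38 kg → truck 4 (remaining 2 kg)
66 kg → truck 5 (remaining 54 kg)
58 kg → truck 6 (remaining 62 kg)
6 trucks × 120 kg = 720 kg; used 532 kg; unused 188 kg.

188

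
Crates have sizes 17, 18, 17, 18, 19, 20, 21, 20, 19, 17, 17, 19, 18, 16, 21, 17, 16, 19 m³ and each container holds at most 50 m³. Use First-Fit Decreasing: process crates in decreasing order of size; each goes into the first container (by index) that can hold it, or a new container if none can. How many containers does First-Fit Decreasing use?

8

Sorted descending: 21, 21, 20, 20, 19, 19, 19, 19, 18, 18, 18, 17, 17, 17, 17, 17, 16, 16.
Put 21 m³ in container 1; 29 m³ remain.
Put 21 m³ in container 1; 8 m³ remain.
Put 20 m³ in container 2; 30 m³ remain.
Put 20 m³ in container 2; 10 m³ remain.
Put 19 m³ in container 3; 31 m³ remain.
Put 19 m³ in container 3; 12 m³ remain.
Put 19 m³ in container 4; 31 m³ remain.
Put 19 m³ in container 4; 12 m³ remain.
Put 18 m³ in container 5; 32 m³ remain.
Put 18 m³ in container 5; 14 m³ remain.
Put 18 m³ in container 6; 32 m³ remain.
Put 17 m³ in container 6; 15 m³ remain.
Put 17 m³ in container 7; 33 m³ remain.
Put 17 m³ in container 7; 16 m³ remain.
Put 17 m³ in container 8; 33 m³ remain.
Put 17 m³ in container 8; 16 m³ remain.
Put 16 m³ in container 7; 0 m³ remain.
Put 16 m³ in container 8; 0 m³ remain.
Final containers: [21,21] [20,20] [19,19] [19,19] [18,18] [18,17] [17,17,16] [17,17,16].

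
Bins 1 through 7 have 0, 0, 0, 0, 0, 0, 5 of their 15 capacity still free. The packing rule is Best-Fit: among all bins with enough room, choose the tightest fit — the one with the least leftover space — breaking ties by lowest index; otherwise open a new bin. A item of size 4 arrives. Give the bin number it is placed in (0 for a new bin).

7

Bins with room: bin 7 (5).
Tightest fit is bin 7 with 5 free.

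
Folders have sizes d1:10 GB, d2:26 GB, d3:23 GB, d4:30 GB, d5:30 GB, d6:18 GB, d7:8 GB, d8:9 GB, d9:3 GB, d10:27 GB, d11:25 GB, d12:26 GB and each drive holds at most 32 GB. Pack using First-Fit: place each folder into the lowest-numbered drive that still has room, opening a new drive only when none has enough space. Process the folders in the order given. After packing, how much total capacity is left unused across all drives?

drive 1: place d1 (10 GB), 22 GB left
drive 2: place d2 (26 GB), 6 GB left
drive 3: place d3 (23 GB), 9 GB left
drive 4: place d4 (30 GB), 2 GB left
drive 5: place d5 (30 GB), 2 GB left
drive 1: place d6 (18 GB), 4 GB left
drive 3: place d7 (8 GB), 1 GB left
drive 6: place d8 (9 GB), 23 GB left
drive 1: place d9 (3 GB), 1 GB left
drive 7: place d10 (27 GB), 5 GB left
drive 8: place d11 (25 GB), 7 GB left
drive 9: place d12 (26 GB), 6 GB left
9 drives × 32 GB = 288 GB; used 235 GB; unused 53 GB.

53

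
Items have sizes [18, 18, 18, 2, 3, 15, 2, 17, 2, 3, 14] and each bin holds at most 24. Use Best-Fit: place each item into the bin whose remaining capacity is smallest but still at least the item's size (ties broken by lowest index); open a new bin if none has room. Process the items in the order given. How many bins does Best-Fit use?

6

bin 1: place 18, 6 left
bin 2: place 18, 6 left
bin 3: place 18, 6 left
bin 1: place 2, 4 left
bin 1: place 3, 1 left
bin 4: place 15, 9 left
bin 2: place 2, 4 left
bin 5: place 17, 7 left
bin 2: place 2, 2 left
bin 3: place 3, 3 left
bin 6: place 14, 10 left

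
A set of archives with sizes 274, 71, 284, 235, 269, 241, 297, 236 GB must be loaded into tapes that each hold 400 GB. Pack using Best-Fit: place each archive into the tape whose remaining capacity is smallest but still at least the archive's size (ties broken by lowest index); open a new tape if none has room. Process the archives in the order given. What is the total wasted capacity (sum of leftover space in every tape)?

893

Put 274 GB in tape 1; 126 GB remain.
Put 71 GB in tape 1; 55 GB remain.
Put 284 GB in tape 2; 116 GB remain.
Put 235 GB in tape 3; 165 GB remain.
Put 269 GB in tape 4; 131 GB remain.
Put 241 GB in tape 5; 159 GB remain.
Put 297 GB in tape 6; 103 GB remain.
Put 236 GB in tape 7; 164 GB remain.
7 tapes × 400 GB = 2800 GB; used 1907 GB; unused 893 GB.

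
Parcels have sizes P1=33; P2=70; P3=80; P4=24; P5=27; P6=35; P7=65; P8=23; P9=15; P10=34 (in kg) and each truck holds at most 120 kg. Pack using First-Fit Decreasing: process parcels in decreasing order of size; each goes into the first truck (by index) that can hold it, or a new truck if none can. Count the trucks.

Sorted descending: 80, 70, 65, 35, 34, 33, 27, 24, 23, 15.
truck 1: place 80 kg, 40 kg left
truck 2: place 70 kg, 50 kg left
truck 3: place 65 kg, 55 kg left
truck 1: place 35 kg, 5 kg left
truck 2: place 34 kg, 16 kg left
truck 3: place 33 kg, 22 kg left
truck 4: place 27 kg, 93 kg left
truck 4: place 24 kg, 69 kg left
truck 4: place 23 kg, 46 kg left
truck 2: place 15 kg, 1 kg left
Final trucks: [80,35] [70,34,15] [65,33] [27,24,23].

4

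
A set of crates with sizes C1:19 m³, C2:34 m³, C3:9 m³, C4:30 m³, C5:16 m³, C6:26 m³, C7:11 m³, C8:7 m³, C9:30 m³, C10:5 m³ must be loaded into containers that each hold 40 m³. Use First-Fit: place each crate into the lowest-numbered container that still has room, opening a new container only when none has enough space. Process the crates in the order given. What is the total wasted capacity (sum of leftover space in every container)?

C1 (19 m³) → container 1 (remaining 21 m³)
C2 (34 m³) → container 2 (remaining 6 m³)
C3 (9 m³) → container 1 (remaining 12 m³)
C4 (30 m³) → container 3 (remaining 10 m³)
C5 (16 m³) → container 4 (remaining 24 m³)
C6 (26 m³) → container 5 (remaining 14 m³)
C7 (11 m³) → container 1 (remaining 1 m³)
C8 (7 m³) → container 3 (remaining 3 m³)
C9 (30 m³) → container 6 (remaining 10 m³)
C10 (5 m³) → container 2 (remaining 1 m³)
6 containers × 40 m³ = 240 m³; used 187 m³; unused 53 m³.

53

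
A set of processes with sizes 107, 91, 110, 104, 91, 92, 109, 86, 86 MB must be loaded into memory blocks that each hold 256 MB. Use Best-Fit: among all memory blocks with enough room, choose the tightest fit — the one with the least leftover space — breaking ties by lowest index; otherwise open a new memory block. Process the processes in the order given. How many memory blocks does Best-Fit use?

Put 107 MB in memory block 1; 149 MB remain.
Put 91 MB in memory block 1; 58 MB remain.
Put 110 MB in memory block 2; 146 MB remain.
Put 104 MB in memory block 2; 42 MB remain.
Put 91 MB in memory block 3; 165 MB remain.
Put 92 MB in memory block 3; 73 MB remain.
Put 109 MB in memory block 4; 147 MB remain.
Put 86 MB in memory block 4; 61 MB remain.
Put 86 MB in memory block 5; 170 MB remain.
Final memory blocks: [107,91] [110,104] [91,92] [109,86] [86].

5 memory blocks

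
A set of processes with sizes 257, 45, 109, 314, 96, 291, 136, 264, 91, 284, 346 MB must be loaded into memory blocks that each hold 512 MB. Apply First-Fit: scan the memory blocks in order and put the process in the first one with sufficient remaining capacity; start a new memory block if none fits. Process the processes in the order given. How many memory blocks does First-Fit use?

257 MB → memory block 1 (remaining 255 MB)
45 MB → memory block 1 (remaining 210 MB)
109 MB → memory block 1 (remaining 101 MB)
314 MB → memory block 2 (remaining 198 MB)
96 MB → memory block 1 (remaining 5 MB)
291 MB → memory block 3 (remaining 221 MB)
136 MB → memory block 2 (remaining 62 MB)
264 MB → memory block 4 (remaining 248 MB)
91 MB → memory block 3 (remaining 130 MB)
284 MB → memory block 5 (remaining 228 MB)
346 MB → memory block 6 (remaining 166 MB)
Final memory blocks: [257,45,109,96] [314,136] [291,91] [264] [284] [346].

6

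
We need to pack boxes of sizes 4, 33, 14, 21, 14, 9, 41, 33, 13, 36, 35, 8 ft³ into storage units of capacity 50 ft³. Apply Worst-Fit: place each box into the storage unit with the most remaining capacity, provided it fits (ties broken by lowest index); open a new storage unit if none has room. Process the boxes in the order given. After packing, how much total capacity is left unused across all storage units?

39

storage unit 1: place 4 ft³, 46 ft³ left
storage unit 1: place 33 ft³, 13 ft³ left
storage unit 2: place 14 ft³, 36 ft³ left
storage unit 2: place 21 ft³, 15 ft³ left
storage unit 2: place 14 ft³, 1 ft³ left
storage unit 1: place 9 ft³, 4 ft³ left
storage unit 3: place 41 ft³, 9 ft³ left
storage unit 4: place 33 ft³, 17 ft³ left
storage unit 4: place 13 ft³, 4 ft³ left
storage unit 5: place 36 ft³, 14 ft³ left
storage unit 6: place 35 ft³, 15 ft³ left
storage unit 6: place 8 ft³, 7 ft³ left
6 storage units × 50 ft³ = 300 ft³; used 261 ft³; unused 39 ft³.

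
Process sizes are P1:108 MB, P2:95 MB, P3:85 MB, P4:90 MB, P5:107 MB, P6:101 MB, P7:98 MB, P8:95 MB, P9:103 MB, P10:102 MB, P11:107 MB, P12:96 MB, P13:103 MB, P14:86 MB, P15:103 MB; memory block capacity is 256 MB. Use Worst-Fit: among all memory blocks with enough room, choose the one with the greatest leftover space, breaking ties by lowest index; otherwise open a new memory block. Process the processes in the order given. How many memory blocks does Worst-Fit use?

Put P1 (108 MB) in memory block 1; 148 MB remain.
Put P2 (95 MB) in memory block 1; 53 MB remain.
Put P3 (85 MB) in memory block 2; 171 MB remain.
Put P4 (90 MB) in memory block 2; 81 MB remain.
Put P5 (107 MB) in memory block 3; 149 MB remain.
Put P6 (101 MB) in memory block 3; 48 MB remain.
Put P7 (98 MB) in memory block 4; 158 MB remain.
Put P8 (95 MB) in memory block 4; 63 MB remain.
Put P9 (103 MB) in memory block 5; 153 MB remain.
Put P10 (102 MB) in memory block 5; 51 MB remain.
Put P11 (107 MB) in memory block 6; 149 MB remain.
Put P12 (96 MB) in memory block 6; 53 MB remain.
Put P13 (103 MB) in memory block 7; 153 MB remain.
Put P14 (86 MB) in memory block 7; 67 MB remain.
Put P15 (103 MB) in memory block 8; 153 MB remain.

8 memory blocks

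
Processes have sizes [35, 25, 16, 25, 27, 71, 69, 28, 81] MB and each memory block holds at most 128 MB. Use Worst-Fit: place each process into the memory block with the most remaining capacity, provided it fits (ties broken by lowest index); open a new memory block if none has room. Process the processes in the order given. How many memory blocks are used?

4

memory block 1: place 35 MB, 93 MB left
memory block 1: place 25 MB, 68 MB left
memory block 1: place 16 MB, 52 MB left
memory block 1: place 25 MB, 27 MB left
memory block 1: place 27 MB, 0 MB left
memory block 2: place 71 MB, 57 MB left
memory block 3: place 69 MB, 59 MB left
memory block 3: place 28 MB, 31 MB left
memory block 4: place 81 MB, 47 MB left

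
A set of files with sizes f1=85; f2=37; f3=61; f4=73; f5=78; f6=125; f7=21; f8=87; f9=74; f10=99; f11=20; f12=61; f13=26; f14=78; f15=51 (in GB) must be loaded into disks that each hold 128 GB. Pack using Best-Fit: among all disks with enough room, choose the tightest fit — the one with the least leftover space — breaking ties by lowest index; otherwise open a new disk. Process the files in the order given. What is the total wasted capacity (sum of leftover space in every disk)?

Put f1 (85 GB) in disk 1; 43 GB remain.
Put f2 (37 GB) in disk 1; 6 GB remain.
Put f3 (61 GB) in disk 2; 67 GB remain.
Put f4 (73 GB) in disk 3; 55 GB remain.
Put f5 (78 GB) in disk 4; 50 GB remain.
Put f6 (125 GB) in disk 5; 3 GB remain.
Put f7 (21 GB) in disk 4; 29 GB remain.
Put f8 (87 GB) in disk 6; 41 GB remain.
Put f9 (74 GB) in disk 7; 54 GB remain.
Put f10 (99 GB) in disk 8; 29 GB remain.
Put f11 (20 GB) in disk 4; 9 GB remain.
Put f12 (61 GB) in disk 2; 6 GB remain.
Put f13 (26 GB) in disk 8; 3 GB remain.
Put f14 (78 GB) in disk 9; 50 GB remain.
Put f15 (51 GB) in disk 7; 3 GB remain.
9 disks × 128 GB = 1152 GB; used 976 GB; unused 176 GB.

176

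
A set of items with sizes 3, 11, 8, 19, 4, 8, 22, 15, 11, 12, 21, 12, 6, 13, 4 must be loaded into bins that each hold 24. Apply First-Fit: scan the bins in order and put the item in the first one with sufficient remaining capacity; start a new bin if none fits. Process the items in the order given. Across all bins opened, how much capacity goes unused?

Put 3 in bin 1; 21 remain.
Put 11 in bin 1; 10 remain.
Put 8 in bin 1; 2 remain.
Put 19 in bin 2; 5 remain.
Put 4 in bin 2; 1 remain.
Put 8 in bin 3; 16 remain.
Put 22 in bin 4; 2 remain.
Put 15 in bin 3; 1 remain.
Put 11 in bin 5; 13 remain.
Put 12 in bin 5; 1 remain.
Put 21 in bin 6; 3 remain.
Put 12 in bin 7; 12 remain.
Put 6 in bin 7; 6 remain.
Put 13 in bin 8; 11 remain.
Put 4 in bin 7; 2 remain.
8 bins × 24 = 192; used 169; unused 23.

23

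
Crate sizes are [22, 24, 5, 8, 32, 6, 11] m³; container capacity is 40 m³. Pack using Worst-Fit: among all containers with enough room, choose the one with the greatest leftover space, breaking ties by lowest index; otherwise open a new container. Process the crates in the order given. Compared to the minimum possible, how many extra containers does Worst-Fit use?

1

Worst-Fit: [22,5,6] [24,8] [32] [11] → 4 containers.
Total size 108 m³; any packing needs at least ⌈108/40⌉ = 3 containers.
An optimal packing achieves that bound: [32,8] [24,11,5] [22,6] → 3 containers.
Excess: 4 − 3 = 1.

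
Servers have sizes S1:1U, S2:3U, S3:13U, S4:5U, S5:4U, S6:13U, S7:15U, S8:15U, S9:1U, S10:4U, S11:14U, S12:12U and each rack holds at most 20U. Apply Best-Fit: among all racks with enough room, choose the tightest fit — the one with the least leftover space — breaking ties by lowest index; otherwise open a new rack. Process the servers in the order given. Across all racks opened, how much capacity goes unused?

40

rack 1: place S1 (1U), 19U left
rack 1: place S2 (3U), 16U left
rack 1: place S3 (13U), 3U left
rack 2: place S4 (5U), 15U left
rack 2: place S5 (4U), 11U left
rack 3: place S6 (13U), 7U left
rack 4: place S7 (15U), 5U left
rack 5: place S8 (15U), 5U left
rack 1: place S9 (1U), 2U left
rack 4: place S10 (4U), 1U left
rack 6: place S11 (14U), 6U left
rack 7: place S12 (12U), 8U left
7 racks × 20U = 140U; used 100U; unused 40U.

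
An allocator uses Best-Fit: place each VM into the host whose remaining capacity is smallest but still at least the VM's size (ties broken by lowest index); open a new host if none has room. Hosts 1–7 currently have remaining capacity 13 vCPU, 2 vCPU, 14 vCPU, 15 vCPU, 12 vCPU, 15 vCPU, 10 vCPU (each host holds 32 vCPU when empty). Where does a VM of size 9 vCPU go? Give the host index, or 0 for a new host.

7

Hosts with room: host 1 (13 vCPU), host 3 (14 vCPU), host 4 (15 vCPU), host 5 (12 vCPU), host 6 (15 vCPU), host 7 (10 vCPU).
Tightest fit is host 7 with 10 vCPU free.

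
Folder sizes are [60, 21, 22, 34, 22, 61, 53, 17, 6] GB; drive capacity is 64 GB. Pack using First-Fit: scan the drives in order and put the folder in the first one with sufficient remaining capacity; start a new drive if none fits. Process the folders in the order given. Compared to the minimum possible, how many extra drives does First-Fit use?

0

First-Fit: [60] [21,22,17] [34,22,6] [61] [53] → 5 drives.
Total size 296 GB; any packing needs at least ⌈296/64⌉ = 5 drives.
So 5 is already optimal.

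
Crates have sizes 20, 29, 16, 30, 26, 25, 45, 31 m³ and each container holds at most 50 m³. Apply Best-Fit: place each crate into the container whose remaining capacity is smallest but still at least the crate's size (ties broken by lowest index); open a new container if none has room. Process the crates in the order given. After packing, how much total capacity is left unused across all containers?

78

Put 20 m³ in container 1; 30 m³ remain.
Put 29 m³ in container 1; 1 m³ remain.
Put 16 m³ in container 2; 34 m³ remain.
Put 30 m³ in container 2; 4 m³ remain.
Put 26 m³ in container 3; 24 m³ remain.
Put 25 m³ in container 4; 25 m³ remain.
Put 45 m³ in container 5; 5 m³ remain.
Put 31 m³ in container 6; 19 m³ remain.
6 containers × 50 m³ = 300 m³; used 222 m³; unused 78 m³.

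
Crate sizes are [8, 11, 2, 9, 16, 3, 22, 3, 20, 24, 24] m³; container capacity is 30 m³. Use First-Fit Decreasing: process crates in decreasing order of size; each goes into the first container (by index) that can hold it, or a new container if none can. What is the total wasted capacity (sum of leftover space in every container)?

Sorted descending: 24, 24, 22, 20, 16, 11, 9, 8, 3, 3, 2.
24 m³ → container 1 (remaining 6 m³)
24 m³ → container 2 (remaining 6 m³)
22 m³ → container 3 (remaining 8 m³)
20 m³ → container 4 (remaining 10 m³)
16 m³ → container 5 (remaining 14 m³)
11 m³ → container 5 (remaining 3 m³)
9 m³ → container 4 (remaining 1 m³)
8 m³ → container 3 (remaining 0 m³)
3 m³ → container 1 (remaining 3 m³)
3 m³ → container 1 (remaining 0 m³)
2 m³ → container 2 (remaining 4 m³)
5 containers × 30 m³ = 150 m³; used 142 m³; unused 8 m³.

8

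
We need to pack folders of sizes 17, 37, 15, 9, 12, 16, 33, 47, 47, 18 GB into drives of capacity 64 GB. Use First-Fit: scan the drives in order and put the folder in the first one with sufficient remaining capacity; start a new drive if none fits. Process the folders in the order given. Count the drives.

17 GB → drive 1 (remaining 47 GB)
37 GB → drive 1 (remaining 10 GB)
15 GB → drive 2 (remaining 49 GB)
9 GB → drive 1 (remaining 1 GB)
12 GB → drive 2 (remaining 37 GB)
16 GB → drive 2 (remaining 21 GB)
33 GB → drive 3 (remaining 31 GB)
47 GB → drive 4 (remaining 17 GB)
47 GB → drive 5 (remaining 17 GB)
18 GB → drive 2 (remaining 3 GB)

5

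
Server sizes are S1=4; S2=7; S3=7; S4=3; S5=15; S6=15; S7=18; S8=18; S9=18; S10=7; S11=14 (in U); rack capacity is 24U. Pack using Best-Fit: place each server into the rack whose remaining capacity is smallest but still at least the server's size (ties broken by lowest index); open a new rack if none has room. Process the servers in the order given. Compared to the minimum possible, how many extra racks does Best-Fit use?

Best-Fit: [4,7,7,3] [15,7] [15] [18] [18] [18] [14] → 7 racks.
Total size 126U; any packing needs at least ⌈126/24⌉ = 6 racks.
An optimal packing achieves that bound: [18,4] [18,3] [18] [15,7] [15,7] [14,7] → 6 racks.
Excess: 7 − 6 = 1.

1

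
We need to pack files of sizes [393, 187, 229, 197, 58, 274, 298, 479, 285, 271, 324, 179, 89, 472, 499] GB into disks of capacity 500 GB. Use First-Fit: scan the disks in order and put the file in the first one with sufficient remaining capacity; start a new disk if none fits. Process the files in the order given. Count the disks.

Put 393 GB in disk 1; 107 GB remain.
Put 187 GB in disk 2; 313 GB remain.
Put 229 GB in disk 2; 84 GB remain.
Put 197 GB in disk 3; 303 GB remain.
Put 58 GB in disk 1; 49 GB remain.
Put 274 GB in disk 3; 29 GB remain.
Put 298 GB in disk 4; 202 GB remain.
Put 479 GB in disk 5; 21 GB remain.
Put 285 GB in disk 6; 215 GB remain.
Put 271 GB in disk 7; 229 GB remain.
Put 324 GB in disk 8; 176 GB remain.
Put 179 GB in disk 4; 23 GB remain.
Put 89 GB in disk 6; 126 GB remain.
Put 472 GB in disk 9; 28 GB remain.
Put 499 GB in disk 10; 1 GB remain.
Final disks: [393,58] [187,229] [197,274] [298,179] [479] [285,89] [271] [324] [472] [499].

10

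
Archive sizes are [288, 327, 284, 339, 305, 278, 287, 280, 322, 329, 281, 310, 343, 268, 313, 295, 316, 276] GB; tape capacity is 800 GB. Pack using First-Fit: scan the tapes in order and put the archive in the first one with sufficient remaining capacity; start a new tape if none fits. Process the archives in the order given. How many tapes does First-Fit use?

9

tape 1: place 288 GB, 512 GB left
tape 1: place 327 GB, 185 GB left
tape 2: place 284 GB, 516 GB left
tape 2: place 339 GB, 177 GB left
tape 3: place 305 GB, 495 GB left
tape 3: place 278 GB, 217 GB left
tape 4: place 287 GB, 513 GB left
tape 4: place 280 GB, 233 GB left
tape 5: place 322 GB, 478 GB left
tape 5: place 329 GB, 149 GB left
tape 6: place 281 GB, 519 GB left
tape 6: place 310 GB, 209 GB left
tape 7: place 343 GB, 457 GB left
tape 7: place 268 GB, 189 GB left
tape 8: place 313 GB, 487 GB left
tape 8: place 295 GB, 192 GB left
tape 9: place 316 GB, 484 GB left
tape 9: place 276 GB, 208 GB left
Final tapes: [288,327] [284,339] [305,278] [287,280] [322,329] [281,310] [343,268] [313,295] [316,276].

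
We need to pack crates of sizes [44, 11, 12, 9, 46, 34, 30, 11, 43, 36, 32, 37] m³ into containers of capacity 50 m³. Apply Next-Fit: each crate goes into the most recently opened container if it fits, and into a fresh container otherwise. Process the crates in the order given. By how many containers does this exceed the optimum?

1

Next-Fit: [44] [11,12,9] [46] [34] [30,11] [43] [36] [32] [37] → 9 containers.
8 crates exceed 25 m³ (half the capacity), and no two of those can share a container, so at least 8 containers are needed.
An optimal packing achieves that bound: [46] [44] [43] [37,12] [36,11] [34,11] [32,9] [30] → 8 containers.
Excess: 9 − 8 = 1.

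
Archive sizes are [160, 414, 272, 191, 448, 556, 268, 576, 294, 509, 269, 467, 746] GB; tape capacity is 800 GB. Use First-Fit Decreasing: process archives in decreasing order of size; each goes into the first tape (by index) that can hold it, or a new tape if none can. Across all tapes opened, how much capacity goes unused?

Sorted descending: 746, 576, 556, 509, 467, 448, 414, 294, 272, 269, 268, 191, 160.
746 GB → tape 1 (remaining 54 GB)
576 GB → tape 2 (remaining 224 GB)
556 GB → tape 3 (remaining 244 GB)
509 GB → tape 4 (remaining 291 GB)
467 GB → tape 5 (remaining 333 GB)
448 GB → tape 6 (remaining 352 GB)
414 GB → tape 7 (remaining 386 GB)
294 GB → tape 5 (remaining 39 GB)
272 GB → tape 4 (remaining 19 GB)
269 GB → tape 6 (remaining 83 GB)
268 GB → tape 7 (remaining 118 GB)
191 GB → tape 2 (remaining 33 GB)
160 GB → tape 3 (remaining 84 GB)
7 tapes × 800 GB = 5600 GB; used 5170 GB; unused 430 GB.

430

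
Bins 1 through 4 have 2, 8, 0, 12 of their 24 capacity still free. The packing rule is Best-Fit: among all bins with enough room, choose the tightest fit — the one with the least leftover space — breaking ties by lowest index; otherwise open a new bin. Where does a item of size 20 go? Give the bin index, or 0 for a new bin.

No bin has ≥ 20 free, so a new bin is opened.

0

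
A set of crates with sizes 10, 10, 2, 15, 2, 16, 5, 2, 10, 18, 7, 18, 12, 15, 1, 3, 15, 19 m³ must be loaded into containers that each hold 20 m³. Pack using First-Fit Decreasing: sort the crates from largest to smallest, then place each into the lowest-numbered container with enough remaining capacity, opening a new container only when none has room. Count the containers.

10 containers

Sorted descending: 19, 18, 18, 16, 15, 15, 15, 12, 10, 10, 10, 7, 5, 3, 2, 2, 2, 1.
Put 19 m³ in container 1; 1 m³ remain.
Put 18 m³ in container 2; 2 m³ remain.
Put 18 m³ in container 3; 2 m³ remain.
Put 16 m³ in container 4; 4 m³ remain.
Put 15 m³ in container 5; 5 m³ remain.
Put 15 m³ in container 6; 5 m³ remain.
Put 15 m³ in container 7; 5 m³ remain.
Put 12 m³ in container 8; 8 m³ remain.
Put 10 m³ in container 9; 10 m³ remain.
Put 10 m³ in container 9; 0 m³ remain.
Put 10 m³ in container 10; 10 m³ remain.
Put 7 m³ in container 8; 1 m³ remain.
Put 5 m³ in container 5; 0 m³ remain.
Put 3 m³ in container 4; 1 m³ remain.
Put 2 m³ in container 2; 0 m³ remain.
Put 2 m³ in container 3; 0 m³ remain.
Put 2 m³ in container 6; 3 m³ remain.
Put 1 m³ in container 1; 0 m³ remain.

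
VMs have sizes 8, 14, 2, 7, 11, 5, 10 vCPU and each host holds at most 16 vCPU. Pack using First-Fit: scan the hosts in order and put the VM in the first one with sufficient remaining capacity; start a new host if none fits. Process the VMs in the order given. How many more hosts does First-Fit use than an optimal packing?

1

First-Fit: [8,2,5] [14] [7] [11] [10] → 5 hosts.
Total size 57 vCPU; any packing needs at least ⌈57/16⌉ = 4 hosts.
An optimal packing achieves that bound: [14,2] [11,5] [10] [8,7] → 4 hosts.
Excess: 5 − 4 = 1.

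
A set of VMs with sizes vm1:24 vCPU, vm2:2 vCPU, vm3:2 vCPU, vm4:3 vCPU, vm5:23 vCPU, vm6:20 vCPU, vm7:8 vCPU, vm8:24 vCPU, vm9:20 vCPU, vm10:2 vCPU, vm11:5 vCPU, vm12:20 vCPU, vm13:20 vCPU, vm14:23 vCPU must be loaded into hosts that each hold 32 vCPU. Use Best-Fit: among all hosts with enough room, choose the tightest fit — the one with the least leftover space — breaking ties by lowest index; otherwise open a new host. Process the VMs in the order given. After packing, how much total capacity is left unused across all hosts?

60

host 1: place vm1 (24 vCPU), 8 vCPU left
host 1: place vm2 (2 vCPU), 6 vCPU left
host 1: place vm3 (2 vCPU), 4 vCPU left
host 1: place vm4 (3 vCPU), 1 vCPU left
host 2: place vm5 (23 vCPU), 9 vCPU left
host 3: place vm6 (20 vCPU), 12 vCPU left
host 2: place vm7 (8 vCPU), 1 vCPU left
host 4: place vm8 (24 vCPU), 8 vCPU left
host 5: place vm9 (20 vCPU), 12 vCPU left
host 4: place vm10 (2 vCPU), 6 vCPU left
host 4: place vm11 (5 vCPU), 1 vCPU left
host 6: place vm12 (20 vCPU), 12 vCPU left
host 7: place vm13 (20 vCPU), 12 vCPU left
host 8: place vm14 (23 vCPU), 9 vCPU left
8 hosts × 32 vCPU = 256 vCPU; used 196 vCPU; unused 60 vCPU.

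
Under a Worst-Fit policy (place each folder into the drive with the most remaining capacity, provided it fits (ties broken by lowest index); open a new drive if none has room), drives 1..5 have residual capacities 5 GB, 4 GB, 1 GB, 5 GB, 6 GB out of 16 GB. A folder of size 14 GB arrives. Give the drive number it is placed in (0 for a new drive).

0

No drive has ≥ 14 GB free, so a new drive is opened.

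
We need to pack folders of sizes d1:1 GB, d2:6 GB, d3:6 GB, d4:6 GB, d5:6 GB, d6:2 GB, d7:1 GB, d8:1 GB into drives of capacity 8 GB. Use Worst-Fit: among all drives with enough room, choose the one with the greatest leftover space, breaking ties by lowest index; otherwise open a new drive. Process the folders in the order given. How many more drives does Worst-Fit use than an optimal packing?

Worst-Fit: [1,6] [6,2] [6,1] [6,1] → 4 drives.
Total size 29 GB; any packing needs at least ⌈29/8⌉ = 4 drives.
So 4 is already optimal.

0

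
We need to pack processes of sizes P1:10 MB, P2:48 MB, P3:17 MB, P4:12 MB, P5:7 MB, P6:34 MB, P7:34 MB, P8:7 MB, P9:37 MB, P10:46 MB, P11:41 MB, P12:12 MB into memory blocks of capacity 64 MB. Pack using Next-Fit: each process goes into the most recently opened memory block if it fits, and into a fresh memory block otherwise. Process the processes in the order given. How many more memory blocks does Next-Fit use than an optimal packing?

Next-Fit: [10,48] [17,12,7] [34] [34,7] [37] [46] [41,12] → 7 memory blocks.
6 processes exceed 32 MB (half the capacity), and no two of those can share a memory block, so at least 6 memory blocks are needed.
An optimal packing achieves that bound: [48,12] [46,17] [41,12,10] [37,7,7] [34] [34] → 6 memory blocks.
Excess: 7 − 6 = 1.

1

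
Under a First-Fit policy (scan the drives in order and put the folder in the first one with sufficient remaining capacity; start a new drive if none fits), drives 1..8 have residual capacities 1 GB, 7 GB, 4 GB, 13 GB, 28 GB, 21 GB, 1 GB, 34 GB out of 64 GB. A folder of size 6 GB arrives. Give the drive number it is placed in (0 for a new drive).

Drives with room: drive 2 (7 GB), drive 4 (13 GB), drive 5 (28 GB), drive 6 (21 GB), drive 8 (34 GB).
The first with room is drive 2.

2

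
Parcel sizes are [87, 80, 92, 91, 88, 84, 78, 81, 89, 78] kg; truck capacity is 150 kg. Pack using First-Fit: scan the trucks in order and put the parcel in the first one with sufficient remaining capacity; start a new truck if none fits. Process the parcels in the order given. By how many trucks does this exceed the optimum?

First-Fit: [87] [80] [92] [91] [88] [84] [78] [81] [89] [78] → 10 trucks.
10 parcels exceed 75 kg (half the capacity), and no two of those can share a truck, so at least 10 trucks are needed.
So 10 is already optimal.

0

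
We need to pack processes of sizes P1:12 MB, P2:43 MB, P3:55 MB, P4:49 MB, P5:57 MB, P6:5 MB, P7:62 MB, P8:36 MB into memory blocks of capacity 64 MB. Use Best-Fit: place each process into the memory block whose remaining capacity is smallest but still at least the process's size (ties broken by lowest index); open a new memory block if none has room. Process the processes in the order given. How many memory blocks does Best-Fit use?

6

P1 (12 MB) → memory block 1 (remaining 52 MB)
P2 (43 MB) → memory block 1 (remaining 9 MB)
P3 (55 MB) → memory block 2 (remaining 9 MB)
P4 (49 MB) → memory block 3 (remaining 15 MB)
P5 (57 MB) → memory block 4 (remaining 7 MB)
P6 (5 MB) → memory block 4 (remaining 2 MB)
P7 (62 MB) → memory block 5 (remaining 2 MB)
P8 (36 MB) → memory block 6 (remaining 28 MB)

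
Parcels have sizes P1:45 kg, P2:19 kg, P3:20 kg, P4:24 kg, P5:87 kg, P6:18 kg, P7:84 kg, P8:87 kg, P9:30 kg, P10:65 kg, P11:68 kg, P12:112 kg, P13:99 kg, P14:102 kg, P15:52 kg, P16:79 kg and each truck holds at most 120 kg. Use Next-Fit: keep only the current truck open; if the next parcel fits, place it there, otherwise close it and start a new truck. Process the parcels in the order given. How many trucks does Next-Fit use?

Put P1 (45 kg) in truck 1; 75 kg remain.
Put P2 (19 kg) in truck 1; 56 kg remain.
Put P3 (20 kg) in truck 1; 36 kg remain.
Put P4 (24 kg) in truck 1; 12 kg remain.
Put P5 (87 kg) in truck 2; 33 kg remain.
Put P6 (18 kg) in truck 2; 15 kg remain.
Put P7 (84 kg) in truck 3; 36 kg remain.
Put P8 (87 kg) in truck 4; 33 kg remain.
Put P9 (30 kg) in truck 4; 3 kg remain.
Put P10 (65 kg) in truck 5; 55 kg remain.
Put P11 (68 kg) in truck 6; 52 kg remain.
Put P12 (112 kg) in truck 7; 8 kg remain.
Put P13 (99 kg) in truck 8; 21 kg remain.
Put P14 (102 kg) in truck 9; 18 kg remain.
Put P15 (52 kg) in truck 10; 68 kg remain.
Put P16 (79 kg) in truck 11; 41 kg remain.

11 trucks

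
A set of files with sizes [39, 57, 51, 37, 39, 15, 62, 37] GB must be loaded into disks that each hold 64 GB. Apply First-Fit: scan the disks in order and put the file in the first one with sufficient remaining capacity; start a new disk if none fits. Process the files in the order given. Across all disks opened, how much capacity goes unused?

disk 1: place 39 GB, 25 GB left
disk 2: place 57 GB, 7 GB left
disk 3: place 51 GB, 13 GB left
disk 4: place 37 GB, 27 GB left
disk 5: place 39 GB, 25 GB left
disk 1: place 15 GB, 10 GB left
disk 6: place 62 GB, 2 GB left
disk 7: place 37 GB, 27 GB left
7 disks × 64 GB = 448 GB; used 337 GB; unused 111 GB.

111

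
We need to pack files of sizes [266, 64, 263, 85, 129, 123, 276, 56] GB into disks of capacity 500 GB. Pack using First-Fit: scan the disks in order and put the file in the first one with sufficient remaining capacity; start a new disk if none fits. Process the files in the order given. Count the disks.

3 disks

266 GB → disk 1 (remaining 234 GB)
64 GB → disk 1 (remaining 170 GB)
263 GB → disk 2 (remaining 237 GB)
85 GB → disk 1 (remaining 85 GB)
129 GB → disk 2 (remaining 108 GB)
123 GB → disk 3 (remaining 377 GB)
276 GB → disk 3 (remaining 101 GB)
56 GB → disk 1 (remaining 29 GB)
Final disks: [266,64,85,56] [263,129] [123,276].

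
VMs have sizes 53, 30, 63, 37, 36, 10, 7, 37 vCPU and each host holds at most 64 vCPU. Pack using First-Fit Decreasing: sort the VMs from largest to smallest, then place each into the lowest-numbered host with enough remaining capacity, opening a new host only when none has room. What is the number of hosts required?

6

Sorted descending: 63, 53, 37, 37, 36, 30, 10, 7.
host 1: place 63 vCPU, 1 vCPU left
host 2: place 53 vCPU, 11 vCPU left
host 3: place 37 vCPU, 27 vCPU left
host 4: place 37 vCPU, 27 vCPU left
host 5: place 36 vCPU, 28 vCPU left
host 6: place 30 vCPU, 34 vCPU left
host 2: place 10 vCPU, 1 vCPU left
host 3: place 7 vCPU, 20 vCPU left
Final hosts: [63] [53,10] [37,7] [37] [36] [30].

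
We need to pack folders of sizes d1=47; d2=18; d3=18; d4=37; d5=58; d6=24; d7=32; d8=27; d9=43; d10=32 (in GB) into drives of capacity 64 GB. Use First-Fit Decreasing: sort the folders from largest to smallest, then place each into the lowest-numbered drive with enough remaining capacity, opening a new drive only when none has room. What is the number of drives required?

Sorted descending: 58, 47, 43, 37, 32, 32, 27, 24, 18, 18.
drive 1: place 58 GB, 6 GB left
drive 2: place 47 GB, 17 GB left
drive 3: place 43 GB, 21 GB left
drive 4: place 37 GB, 27 GB left
drive 5: place 32 GB, 32 GB left
drive 5: place 32 GB, 0 GB left
drive 4: place 27 GB, 0 GB left
drive 6: place 24 GB, 40 GB left
drive 3: place 18 GB, 3 GB left
drive 6: place 18 GB, 22 GB left
Final drives: [58] [47] [43,18] [37,27] [32,32] [24,18].

6 drives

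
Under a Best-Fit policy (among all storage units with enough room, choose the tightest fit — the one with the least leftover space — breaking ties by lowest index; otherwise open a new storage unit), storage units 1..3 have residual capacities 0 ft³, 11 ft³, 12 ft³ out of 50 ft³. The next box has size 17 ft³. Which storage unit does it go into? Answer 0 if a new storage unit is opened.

No storage unit has ≥ 17 ft³ free, so a new storage unit is opened.

0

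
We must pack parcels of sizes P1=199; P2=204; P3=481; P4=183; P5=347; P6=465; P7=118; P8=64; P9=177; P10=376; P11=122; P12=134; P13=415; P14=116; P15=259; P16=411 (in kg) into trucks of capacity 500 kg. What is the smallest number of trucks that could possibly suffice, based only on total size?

9

Total size = 199 + 204 + 481 + 183 + 347 + 465 + 118 + 64 + 177 + 376 + 122 + 134 + 415 + 116 + 259 + 411 = 4071 kg.
⌈4071 / 500⌉ = 9.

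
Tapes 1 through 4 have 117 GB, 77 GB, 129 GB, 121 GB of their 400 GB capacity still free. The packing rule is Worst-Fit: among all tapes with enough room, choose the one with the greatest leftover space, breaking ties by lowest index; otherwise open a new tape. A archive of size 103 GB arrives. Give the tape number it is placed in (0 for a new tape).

3

Tapes with room: tape 1 (117 GB), tape 3 (129 GB), tape 4 (121 GB).
Most room is tape 3 with 129 GB free.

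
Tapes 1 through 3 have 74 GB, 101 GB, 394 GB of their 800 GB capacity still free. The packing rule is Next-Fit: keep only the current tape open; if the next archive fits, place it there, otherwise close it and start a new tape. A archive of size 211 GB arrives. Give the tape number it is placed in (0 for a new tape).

Next-Fit only looks at tape 3, which has 394 GB free.
211 GB fits there.

3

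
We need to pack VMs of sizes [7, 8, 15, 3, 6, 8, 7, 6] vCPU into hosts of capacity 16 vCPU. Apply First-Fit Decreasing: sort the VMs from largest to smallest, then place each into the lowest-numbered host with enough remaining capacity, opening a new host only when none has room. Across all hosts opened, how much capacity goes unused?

4

Sorted descending: 15, 8, 8, 7, 7, 6, 6, 3.
host 1: place 15 vCPU, 1 vCPU left
host 2: place 8 vCPU, 8 vCPU left
host 2: place 8 vCPU, 0 vCPU left
host 3: place 7 vCPU, 9 vCPU left
host 3: place 7 vCPU, 2 vCPU left
host 4: place 6 vCPU, 10 vCPU left
host 4: place 6 vCPU, 4 vCPU left
host 4: place 3 vCPU, 1 vCPU left
4 hosts × 16 vCPU = 64 vCPU; used 60 vCPU; unused 4 vCPU.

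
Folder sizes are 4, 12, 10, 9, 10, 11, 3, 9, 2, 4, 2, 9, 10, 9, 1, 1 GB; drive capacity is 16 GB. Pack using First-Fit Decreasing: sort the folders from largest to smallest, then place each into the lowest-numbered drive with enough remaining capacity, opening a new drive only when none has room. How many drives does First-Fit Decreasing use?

9 drives

Sorted descending: 12, 11, 10, 10, 10, 9, 9, 9, 9, 4, 4, 3, 2, 2, 1, 1.
Put 12 GB in drive 1; 4 GB remain.
Put 11 GB in drive 2; 5 GB remain.
Put 10 GB in drive 3; 6 GB remain.
Put 10 GB in drive 4; 6 GB remain.
Put 10 GB in drive 5; 6 GB remain.
Put 9 GB in drive 6; 7 GB remain.
Put 9 GB in drive 7; 7 GB remain.
Put 9 GB in drive 8; 7 GB remain.
Put 9 GB in drive 9; 7 GB remain.
Put 4 GB in drive 1; 0 GB remain.
Put 4 GB in drive 2; 1 GB remain.
Put 3 GB in drive 3; 3 GB remain.
Put 2 GB in drive 3; 1 GB remain.
Put 2 GB in drive 4; 4 GB remain.
Put 1 GB in drive 2; 0 GB remain.
Put 1 GB in drive 3; 0 GB remain.
Final drives: [12,4] [11,4,1] [10,3,2,1] [10,2] [10] [9] [9] [9] [9].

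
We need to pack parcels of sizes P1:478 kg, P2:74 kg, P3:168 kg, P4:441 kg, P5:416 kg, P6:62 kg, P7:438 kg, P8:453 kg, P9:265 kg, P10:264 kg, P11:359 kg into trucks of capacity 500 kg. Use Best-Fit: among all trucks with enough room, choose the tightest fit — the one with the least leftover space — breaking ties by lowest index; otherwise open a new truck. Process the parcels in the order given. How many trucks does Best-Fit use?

9

P1 (478 kg) → truck 1 (remaining 22 kg)
P2 (74 kg) → truck 2 (remaining 426 kg)
P3 (168 kg) → truck 2 (remaining 258 kg)
P4 (441 kg) → truck 3 (remaining 59 kg)
P5 (416 kg) → truck 4 (remaining 84 kg)
P6 (62 kg) → truck 4 (remaining 22 kg)
P7 (438 kg) → truck 5 (remaining 62 kg)
P8 (453 kg) → truck 6 (remaining 47 kg)
P9 (265 kg) → truck 7 (remaining 235 kg)
P10 (264 kg) → truck 8 (remaining 236 kg)
P11 (359 kg) → truck 9 (remaining 141 kg)
Final trucks: [478] [74,168] [441] [416,62] [438] [453] [265] [264] [359].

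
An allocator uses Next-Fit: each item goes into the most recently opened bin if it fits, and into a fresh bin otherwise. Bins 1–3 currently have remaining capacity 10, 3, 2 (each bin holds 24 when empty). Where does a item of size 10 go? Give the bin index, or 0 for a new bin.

0

Next-Fit only looks at bin 3, which has 2 free.
10 does not fit, so a new bin is opened.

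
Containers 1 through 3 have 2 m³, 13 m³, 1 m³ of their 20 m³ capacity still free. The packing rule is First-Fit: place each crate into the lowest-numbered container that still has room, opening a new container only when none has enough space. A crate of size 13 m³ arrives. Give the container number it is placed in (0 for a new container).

Containers with room: container 2 (13 m³).
The first with room is container 2.

2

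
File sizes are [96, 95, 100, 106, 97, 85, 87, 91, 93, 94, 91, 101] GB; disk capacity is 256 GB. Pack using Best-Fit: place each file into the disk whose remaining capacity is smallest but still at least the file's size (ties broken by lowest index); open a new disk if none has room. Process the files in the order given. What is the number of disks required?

Put 96 GB in disk 1; 160 GB remain.
Put 95 GB in disk 1; 65 GB remain.
Put 100 GB in disk 2; 156 GB remain.
Put 106 GB in disk 2; 50 GB remain.
Put 97 GB in disk 3; 159 GB remain.
Put 85 GB in disk 3; 74 GB remain.
Put 87 GB in disk 4; 169 GB remain.
Put 91 GB in disk 4; 78 GB remain.
Put 93 GB in disk 5; 163 GB remain.
Put 94 GB in disk 5; 69 GB remain.
Put 91 GB in disk 6; 165 GB remain.
Put 101 GB in disk 6; 64 GB remain.

6 disks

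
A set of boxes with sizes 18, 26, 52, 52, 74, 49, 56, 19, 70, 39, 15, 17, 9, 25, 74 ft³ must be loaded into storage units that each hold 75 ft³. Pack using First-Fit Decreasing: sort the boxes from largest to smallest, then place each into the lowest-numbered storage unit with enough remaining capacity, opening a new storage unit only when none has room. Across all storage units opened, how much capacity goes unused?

Sorted descending: 74, 74, 70, 56, 52, 52, 49, 39, 26, 25, 19, 18, 17, 15, 9.
Put 74 ft³ in storage unit 1; 1 ft³ remain.
Put 74 ft³ in storage unit 2; 1 ft³ remain.
Put 70 ft³ in storage unit 3; 5 ft³ remain.
Put 56 ft³ in storage unit 4; 19 ft³ remain.
Put 52 ft³ in storage unit 5; 23 ft³ remain.
Put 52 ft³ in storage unit 6; 23 ft³ remain.
Put 49 ft³ in storage unit 7; 26 ft³ remain.
Put 39 ft³ in storage unit 8; 36 ft³ remain.
Put 26 ft³ in storage unit 7; 0 ft³ remain.
Put 25 ft³ in storage unit 8; 11 ft³ remain.
Put 19 ft³ in storage unit 4; 0 ft³ remain.
Put 18 ft³ in storage unit 5; 5 ft³ remain.
Put 17 ft³ in storage unit 6; 6 ft³ remain.
Put 15 ft³ in storage unit 9; 60 ft³ remain.
Put 9 ft³ in storage unit 8; 2 ft³ remain.
9 storage units × 75 ft³ = 675 ft³; used 595 ft³; unused 80 ft³.

80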